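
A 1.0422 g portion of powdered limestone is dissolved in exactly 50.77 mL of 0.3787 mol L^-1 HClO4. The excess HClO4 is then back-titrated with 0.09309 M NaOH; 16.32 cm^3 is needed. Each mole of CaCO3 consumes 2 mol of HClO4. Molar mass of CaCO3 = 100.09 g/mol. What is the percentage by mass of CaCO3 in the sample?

85.0%

Total n(HClO4) added = 0.3787 x 0.05077 = 0.01923 mol.
n(NaOH) used = 0.09309 x 0.01632 = 0.001519 mol, which equals the excess n(HClO4).
So n(HClO4) consumed by the sample = 0.01923 - 0.001519 = 0.01771 mol.
n(CaCO3) = 0.01771 / 2 = 0.008854 mol.
mass CaCO3 = 0.008854 x 100.09 = 0.8862 g, so %CaCO3 = 0.8862/1.0422 x 100 = 85.0%.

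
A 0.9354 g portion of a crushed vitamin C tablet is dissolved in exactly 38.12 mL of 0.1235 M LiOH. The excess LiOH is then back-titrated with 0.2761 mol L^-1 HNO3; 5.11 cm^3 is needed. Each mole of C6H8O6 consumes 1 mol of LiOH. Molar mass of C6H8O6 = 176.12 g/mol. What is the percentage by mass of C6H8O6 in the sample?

62.1%

Total n(LiOH) added = 0.1235 x 0.03812 = 0.004708 mol.
n(HNO3) used = 0.2761 x 0.005110 = 0.001411 mol, which equals the excess n(LiOH).
So n(LiOH) consumed by the sample = 0.004708 - 0.001411 = 0.003297 mol.
n(C6H8O6) = 0.003297 / 1 = 0.003297 mol.
mass C6H8O6 = 0.003297 x 176.12 = 0.5807 g, so %C6H8O6 = 0.5807/0.9354 x 100 = 62.1%.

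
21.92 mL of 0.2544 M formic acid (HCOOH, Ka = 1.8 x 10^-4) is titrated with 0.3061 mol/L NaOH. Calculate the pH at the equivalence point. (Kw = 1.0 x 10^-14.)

8.44

n(HCOOH) = 0.2544 x 0.02192 = 0.005576 mol; V(NaOH) at equivalence = 0.005576/0.3061 = 0.01822 L.
At equivalence all the acid is converted to HCOO-; total volume = 0.02192 + 0.01822 = 0.04014 L, so [HCOO-] = 0.005576/0.04014 = 0.1389 M.
Kb = Kw/Ka = 1.0e-14 / 1.8 x 10^-4 = 5.56e-11.
[OH^-] = sqrt(Kb x [HCOO-]) = sqrt(5.56e-11 x 0.1389) = 2.78e-6 M.
pOH = 5.56, so pH = 14.00 - 5.56 = 8.44.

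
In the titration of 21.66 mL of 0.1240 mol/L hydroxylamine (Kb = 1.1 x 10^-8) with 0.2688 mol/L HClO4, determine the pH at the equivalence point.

n(NH2OH) = 0.1240 x 0.02166 = 0.002686 mol; V(HClO4) at equivalence = 0.002686/0.2688 = 0.009992 L.
At equivalence the base is fully converted to NH3OH+; total volume = 0.03165 L, so [NH3OH+] = 0.002686/0.03165 = 0.08486 M.
Ka(NH3OH+) = Kw/Kb = 1.0e-14 / 1.1 x 10^-8 = 9.09e-7.
[H^+] = sqrt(Ka x [NH3OH+]) = sqrt(9.09e-7 x 0.08486) = 0.000278 M.
pH = -log(0.000278) = 3.56.

3.56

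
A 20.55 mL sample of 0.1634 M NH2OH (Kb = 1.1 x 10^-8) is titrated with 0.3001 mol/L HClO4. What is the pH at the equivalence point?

3.51

n(NH2OH) = 0.1634 x 0.02055 = 0.003358 mol; V(HClO4) at equivalence = 0.003358/0.3001 = 0.01119 L.
At equivalence the base is fully converted to NH3OH+; total volume = 0.03174 L, so [NH3OH+] = 0.003358/0.03174 = 0.1058 M.
Ka(NH3OH+) = Kw/Kb = 1.0e-14 / 1.1 x 10^-8 = 9.09e-7.
[H^+] = sqrt(Ka x [NH3OH+]) = sqrt(9.09e-7 x 0.1058) = 0.000310 M.
pH = -log(0.000310) = 3.51.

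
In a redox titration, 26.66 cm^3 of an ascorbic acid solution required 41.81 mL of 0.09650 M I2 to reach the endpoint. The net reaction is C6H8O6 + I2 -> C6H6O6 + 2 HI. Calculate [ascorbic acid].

n(I2) = 0.09650 x 0.04181 = 0.004035 mol.
From the balanced equation, 1 mol I2 reacts with 1 mol ascorbic acid, so n(ascorbic acid) = 0.004035 x 1/1 = 0.004035 mol.
[ascorbic acid] = 0.004035 / 0.02666 L = 0.151 M.

0.151 M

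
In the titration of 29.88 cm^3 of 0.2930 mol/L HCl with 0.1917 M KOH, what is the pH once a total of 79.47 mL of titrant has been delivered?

n(acid) = 0.2930 x 0.02988 = 0.008755 mol; n(KOH) added = 0.1917 x 0.07947 = 0.01523 mol.
Base is in excess by 0.01523 - 0.008755 = 0.006480 mol in a total volume of 0.1093 L.
[OH^-] = 0.006480/0.1093 = 0.05926 M, so pOH = 1.23 and pH = 14.00 - 1.23 = 12.77.

12.77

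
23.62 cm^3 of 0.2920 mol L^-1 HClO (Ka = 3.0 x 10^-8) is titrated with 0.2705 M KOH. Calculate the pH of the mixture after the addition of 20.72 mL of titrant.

Initial n(HClO) = 0.2920 x 0.02362 = 0.006897 mol.
n(KOH) added = 0.2705 x 0.02072 = 0.005605 mol, converting that many moles of HClO to ClO-.
Remaining n(HClO) = 0.001292 mol; n(ClO-) = 0.005605 mol.
By Henderson-Hasselbalch, pH = pKa + log([A^-]/[HA]) = 7.52 + log(0.005605/0.001292) = 7.52 + (+0.64) = 8.16.

8.16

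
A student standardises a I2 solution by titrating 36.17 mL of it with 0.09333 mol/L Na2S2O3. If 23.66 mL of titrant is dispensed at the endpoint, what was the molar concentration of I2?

0.0305 M

n(Na2S2O3) = 0.09333 x 0.02366 = 0.002208 mol.
From the balanced equation, 2 mol Na2S2O3 reacts with 1 mol I2, so n(I2) = 0.002208 x 1/2 = 0.001104 mol.
[I2] = 0.001104 / 0.03617 L = 0.0305 M.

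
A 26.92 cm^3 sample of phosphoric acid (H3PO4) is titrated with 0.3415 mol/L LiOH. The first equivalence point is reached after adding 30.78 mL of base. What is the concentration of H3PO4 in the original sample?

n(LiOH) = 0.3415 x 0.03078 = 0.01051 mol.
At the first equivalence point, 1 mol OH^- react per mol H3PO4, so n(H3PO4) = 0.01051 / 1 = 0.01051 mol.
[H3PO4] = 0.01051 / 0.02692 L = 0.390 M.

0.390 M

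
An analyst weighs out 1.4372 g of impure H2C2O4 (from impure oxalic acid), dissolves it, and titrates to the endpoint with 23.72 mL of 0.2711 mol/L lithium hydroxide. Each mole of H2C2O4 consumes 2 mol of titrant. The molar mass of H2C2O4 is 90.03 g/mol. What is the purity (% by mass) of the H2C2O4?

n(LiOH) = 0.2711 x 0.02372 = 0.006430 mol.
n(H2C2O4) = 0.006430 / 2 = 0.003215 mol.
mass of H2C2O4 = 0.003215 x 90.03 = 0.2895 g.
% purity = 0.2895 / 1.4372 x 100 = 20.1%.

20.1%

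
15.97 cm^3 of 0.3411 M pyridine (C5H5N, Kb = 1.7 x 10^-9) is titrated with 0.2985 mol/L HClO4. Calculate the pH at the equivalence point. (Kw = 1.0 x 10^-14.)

3.01

n(C5H5N) = 0.3411 x 0.01597 = 0.005447 mol; V(HClO4) at equivalence = 0.005447/0.2985 = 0.01825 L.
At equivalence the base is fully converted to C5H5NH+; total volume = 0.03422 L, so [C5H5NH+] = 0.005447/0.03422 = 0.1592 M.
Ka(C5H5NH+) = Kw/Kb = 1.0e-14 / 1.7 x 10^-9 = 5.88e-6.
[H^+] = sqrt(Ka x [C5H5NH+]) = sqrt(5.88e-6 x 0.1592) = 0.000968 M.
pH = -log(0.000968) = 3.01.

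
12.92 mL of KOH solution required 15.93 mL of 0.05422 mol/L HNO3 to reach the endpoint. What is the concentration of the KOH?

0.0669 M

n(HNO3) delivered = 0.05422 x 0.01593 = 0.0008637 mol.
For a 1:1 reaction, n(KOH) = 0.0008637 mol.
[KOH] = 0.0008637 mol / 0.01292 L = 0.0669 M.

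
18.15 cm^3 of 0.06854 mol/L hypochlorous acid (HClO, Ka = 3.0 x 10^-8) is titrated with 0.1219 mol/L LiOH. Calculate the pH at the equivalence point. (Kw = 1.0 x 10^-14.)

n(HClO) = 0.06854 x 0.01815 = 0.001244 mol; V(LiOH) at equivalence = 0.001244/0.1219 = 0.01021 L.
At equivalence all the acid is converted to ClO-; total volume = 0.01815 + 0.01021 = 0.02836 L, so [ClO-] = 0.001244/0.02836 = 0.04387 M.
Kb = Kw/Ka = 1.0e-14 / 3.0 x 10^-8 = 3.33e-7.
[OH^-] = sqrt(Kb x [ClO-]) = sqrt(3.33e-7 x 0.04387) = 0.000121 M.
pOH = 3.92, so pH = 14.00 - 3.92 = 10.08.

10.08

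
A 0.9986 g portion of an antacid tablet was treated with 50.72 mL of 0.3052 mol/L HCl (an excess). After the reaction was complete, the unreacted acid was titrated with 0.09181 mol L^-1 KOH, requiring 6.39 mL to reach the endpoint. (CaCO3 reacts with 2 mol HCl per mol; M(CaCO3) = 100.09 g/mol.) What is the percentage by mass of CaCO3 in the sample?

Total n(HCl) added = 0.3052 x 0.05072 = 0.01548 mol.
n(KOH) used = 0.09181 x 0.006390 = 0.0005867 mol, which equals the excess n(HCl).
So n(HCl) consumed by the sample = 0.01548 - 0.0005867 = 0.01489 mol.
n(CaCO3) = 0.01489 / 2 = 0.007447 mol.
mass CaCO3 = 0.007447 x 100.09 = 0.7453 g, so %CaCO3 = 0.7453/0.9986 x 100 = 74.6%.

74.6%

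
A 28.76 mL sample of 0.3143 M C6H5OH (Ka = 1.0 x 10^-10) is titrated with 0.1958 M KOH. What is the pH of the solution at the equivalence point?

11.54

n(C6H5OH) = 0.3143 x 0.02876 = 0.009039 mol; V(KOH) at equivalence = 0.009039/0.1958 = 0.04617 L.
At equivalence all the acid is converted to C6H5O-; total volume = 0.02876 + 0.04617 = 0.07493 L, so [C6H5O-] = 0.009039/0.07493 = 0.1206 M.
Kb = Kw/Ka = 1.0e-14 / 1.0 x 10^-10 = 0.000100.
[OH^-] = sqrt(Kb x [C6H5O-]) = sqrt(0.000100 x 0.1206) = 0.00347 M.
pOH = 2.46, so pH = 14.00 - 2.46 = 11.54.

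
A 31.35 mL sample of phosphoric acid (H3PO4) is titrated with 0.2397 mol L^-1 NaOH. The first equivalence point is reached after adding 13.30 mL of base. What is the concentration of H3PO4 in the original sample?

n(NaOH) = 0.2397 x 0.01330 = 0.003188 mol.
At the first equivalence point, 1 mol OH^- react per mol H3PO4, so n(H3PO4) = 0.003188 / 1 = 0.003188 mol.
[H3PO4] = 0.003188 / 0.03135 L = 0.102 M.

0.102 M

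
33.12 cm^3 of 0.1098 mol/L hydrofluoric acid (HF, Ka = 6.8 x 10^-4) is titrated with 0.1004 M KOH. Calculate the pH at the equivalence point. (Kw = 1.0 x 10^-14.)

7.94

n(HF) = 0.1098 x 0.03312 = 0.003637 mol; V(KOH) at equivalence = 0.003637/0.1004 = 0.03622 L.
At equivalence all the acid is converted to F-; total volume = 0.03312 + 0.03622 = 0.06934 L, so [F-] = 0.003637/0.06934 = 0.05244 M.
Kb = Kw/Ka = 1.0e-14 / 6.8 x 10^-4 = 1.47e-11.
[OH^-] = sqrt(Kb x [F-]) = sqrt(1.47e-11 x 0.05244) = 8.78e-7 M.
pOH = 6.06, so pH = 14.00 - 6.06 = 7.94.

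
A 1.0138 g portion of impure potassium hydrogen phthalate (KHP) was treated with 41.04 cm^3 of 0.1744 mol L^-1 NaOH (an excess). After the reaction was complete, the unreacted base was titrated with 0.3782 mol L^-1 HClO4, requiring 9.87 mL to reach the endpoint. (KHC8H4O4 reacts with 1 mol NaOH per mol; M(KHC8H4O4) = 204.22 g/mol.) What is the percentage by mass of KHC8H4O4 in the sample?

69.0%

Total n(NaOH) added = 0.1744 x 0.04104 = 0.007157 mol.
n(HClO4) used = 0.3782 x 0.009870 = 0.003733 mol, which equals the excess n(NaOH).
So n(NaOH) consumed by the sample = 0.007157 - 0.003733 = 0.003425 mol.
n(KHC8H4O4) = 0.003425 / 1 = 0.003425 mol.
mass KHC8H4O4 = 0.003425 x 204.22 = 0.6994 g, so %KHC8H4O4 = 0.6994/1.0138 x 100 = 69.0%.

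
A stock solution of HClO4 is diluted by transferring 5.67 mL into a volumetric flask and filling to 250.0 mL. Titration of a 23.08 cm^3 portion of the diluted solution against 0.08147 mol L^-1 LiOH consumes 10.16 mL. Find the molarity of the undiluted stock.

n(LiOH) = 0.08147 x 0.01016 = 0.0008277 mol.
n(HClO4) in the aliquot = 0.0008277 mol.
[diluted HClO4] = 0.0008277 / 0.02308 = 0.03586 M.
Dilution factor = 250.0/5.670 = 44.09, so [stock] = 0.03586 x 44.09 = 1.58 M.

1.58 M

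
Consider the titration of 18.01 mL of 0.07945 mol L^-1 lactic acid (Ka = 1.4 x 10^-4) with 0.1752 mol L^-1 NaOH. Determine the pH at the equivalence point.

8.30

n(HC3H5O3) = 0.07945 x 0.01801 = 0.001431 mol; V(NaOH) at equivalence = 0.001431/0.1752 = 0.008167 L.
At equivalence all the acid is converted to C3H5O3-; total volume = 0.01801 + 0.008167 = 0.02618 L, so [C3H5O3-] = 0.001431/0.02618 = 0.05466 M.
Kb = Kw/Ka = 1.0e-14 / 1.4 x 10^-4 = 7.14e-11.
[OH^-] = sqrt(Kb x [C3H5O3-]) = sqrt(7.14e-11 x 0.05466) = 1.98e-6 M.
pOH = 5.70, so pH = 14.00 - 5.70 = 8.30.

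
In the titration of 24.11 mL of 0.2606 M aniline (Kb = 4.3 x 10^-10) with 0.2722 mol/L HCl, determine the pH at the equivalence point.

2.75

n(C6H5NH2) = 0.2606 x 0.02411 = 0.006283 mol; V(HCl) at equivalence = 0.006283/0.2722 = 0.02308 L.
At equivalence the base is fully converted to C6H5NH3+; total volume = 0.04719 L, so [C6H5NH3+] = 0.006283/0.04719 = 0.1331 M.
Ka(C6H5NH3+) = Kw/Kb = 1.0e-14 / 4.3 x 10^-10 = 2.33e-5.
[H^+] = sqrt(Ka x [C6H5NH3+]) = sqrt(2.33e-5 x 0.1331) = 0.00176 M.
pH = -log(0.00176) = 2.75.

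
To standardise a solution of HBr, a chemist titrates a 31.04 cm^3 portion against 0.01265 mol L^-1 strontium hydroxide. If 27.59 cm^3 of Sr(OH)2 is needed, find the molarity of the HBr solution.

0.0225 M

n(Sr(OH)2) delivered = 0.01265 x 0.02759 = 0.0003490 mol.
The reaction is 2 HBr + 1 Sr(OH)2, so n(HBr) = 0.0003490 x 2/1 = 0.0006980 mol.
[HBr] = 0.0006980 mol / 0.03104 L = 0.0225 M.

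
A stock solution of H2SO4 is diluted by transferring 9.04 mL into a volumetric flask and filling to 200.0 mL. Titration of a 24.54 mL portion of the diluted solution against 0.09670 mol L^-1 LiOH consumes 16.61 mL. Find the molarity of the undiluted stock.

0.724 M

n(LiOH) = 0.09670 x 0.01661 = 0.001606 mol.
n(H2SO4) in the aliquot = 0.001606 x 1/2 = 0.0008031 mol.
[diluted H2SO4] = 0.0008031 / 0.02454 = 0.03273 M.
Dilution factor = 200.0/9.040 = 22.12, so [stock] = 0.03273 x 22.12 = 0.724 M.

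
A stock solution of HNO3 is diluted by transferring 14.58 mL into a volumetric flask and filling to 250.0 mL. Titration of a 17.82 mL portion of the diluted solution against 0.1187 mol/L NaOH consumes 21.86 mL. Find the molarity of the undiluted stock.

2.50 M

n(NaOH) = 0.1187 x 0.02186 = 0.002595 mol.
n(HNO3) in the aliquot = 0.002595 mol.
[diluted HNO3] = 0.002595 / 0.01782 = 0.1456 M.
Dilution factor = 250.0/14.58 = 17.15, so [stock] = 0.1456 x 17.15 = 2.50 M.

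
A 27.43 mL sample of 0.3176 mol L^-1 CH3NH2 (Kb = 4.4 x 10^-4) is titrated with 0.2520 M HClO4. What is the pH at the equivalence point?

5.75

n(CH3NH2) = 0.3176 x 0.02743 = 0.008712 mol; V(HClO4) at equivalence = 0.008712/0.2520 = 0.03457 L.
At equivalence the base is fully converted to CH3NH3+; total volume = 0.06200 L, so [CH3NH3+] = 0.008712/0.06200 = 0.1405 M.
Ka(CH3NH3+) = Kw/Kb = 1.0e-14 / 4.4 x 10^-4 = 2.27e-11.
[H^+] = sqrt(Ka x [CH3NH3+]) = sqrt(2.27e-11 x 0.1405) = 1.79e-6 M.
pH = -log(1.79e-6) = 5.75.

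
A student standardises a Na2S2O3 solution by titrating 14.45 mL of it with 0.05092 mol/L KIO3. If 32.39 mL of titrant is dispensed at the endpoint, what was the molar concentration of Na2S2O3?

n(KIO3) = 0.05092 x 0.03239 = 0.001649 mol.
From the balanced equation, 1 mol KIO3 reacts with 6 mol Na2S2O3, so n(Na2S2O3) = 0.001649 x 6/1 = 0.009896 mol.
[Na2S2O3] = 0.009896 / 0.01445 L = 0.685 M.

0.685 M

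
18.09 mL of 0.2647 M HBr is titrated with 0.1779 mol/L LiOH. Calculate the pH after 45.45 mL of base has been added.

n(acid) = 0.2647 x 0.01809 = 0.004788 mol; n(LiOH) added = 0.1779 x 0.04545 = 0.008086 mol.
Base is in excess by 0.008086 - 0.004788 = 0.003297 mol in a total volume of 0.06354 L.
[OH^-] = 0.003297/0.06354 = 0.05189 M, so pOH = 1.28 and pH = 14.00 - 1.28 = 12.72.

12.72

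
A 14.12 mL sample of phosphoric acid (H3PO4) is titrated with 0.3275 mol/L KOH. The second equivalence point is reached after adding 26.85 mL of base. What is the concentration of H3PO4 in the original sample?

0.311 M

n(KOH) = 0.3275 x 0.02685 = 0.008793 mol.
At the second equivalence point, 2 mol OH^- react per mol H3PO4, so n(H3PO4) = 0.008793 / 2 = 0.004397 mol.
[H3PO4] = 0.004397 / 0.01412 L = 0.311 M.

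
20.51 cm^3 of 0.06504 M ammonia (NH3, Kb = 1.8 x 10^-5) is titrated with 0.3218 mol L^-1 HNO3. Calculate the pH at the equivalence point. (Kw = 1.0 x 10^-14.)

n(NH3) = 0.06504 x 0.02051 = 0.001334 mol; V(HNO3) at equivalence = 0.001334/0.3218 = 0.004145 L.
At equivalence the base is fully converted to NH4+; total volume = 0.02466 L, so [NH4+] = 0.001334/0.02466 = 0.05410 M.
Ka(NH4+) = Kw/Kb = 1.0e-14 / 1.8 x 10^-5 = 5.56e-10.
[H^+] = sqrt(Ka x [NH4+]) = sqrt(5.56e-10 x 0.05410) = 5.48e-6 M.
pH = -log(5.48e-6) = 5.26.

5.26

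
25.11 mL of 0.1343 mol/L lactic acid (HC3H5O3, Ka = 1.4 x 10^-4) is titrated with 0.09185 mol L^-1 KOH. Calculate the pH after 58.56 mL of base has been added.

12.38

n(acid) = 0.1343 x 0.02511 = 0.003372 mol; n(KOH) added = 0.09185 x 0.05856 = 0.005379 mol.
Base is in excess by 0.005379 - 0.003372 = 0.002006 mol in a total volume of 0.08367 L.
[OH^-] = 0.002006/0.08367 = 0.02398 M, so pOH = 1.62 and pH = 14.00 - 1.62 = 12.38.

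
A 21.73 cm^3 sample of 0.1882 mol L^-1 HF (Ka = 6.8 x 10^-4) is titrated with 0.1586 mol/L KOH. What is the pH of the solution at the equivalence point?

n(HF) = 0.1882 x 0.02173 = 0.004090 mol; V(KOH) at equivalence = 0.004090/0.1586 = 0.02579 L.
At equivalence all the acid is converted to F-; total volume = 0.02173 + 0.02579 = 0.04752 L, so [F-] = 0.004090/0.04752 = 0.08607 M.
Kb = Kw/Ka = 1.0e-14 / 6.8 x 10^-4 = 1.47e-11.
[OH^-] = sqrt(Kb x [F-]) = sqrt(1.47e-11 x 0.08607) = 1.13e-6 M.
pOH = 5.95, so pH = 14.00 - 5.95 = 8.05.

8.05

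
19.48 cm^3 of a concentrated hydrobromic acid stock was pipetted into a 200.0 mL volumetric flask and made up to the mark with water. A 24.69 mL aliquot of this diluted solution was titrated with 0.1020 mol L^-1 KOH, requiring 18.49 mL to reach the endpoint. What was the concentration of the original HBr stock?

0.784 M

n(KOH) = 0.1020 x 0.01849 = 0.001886 mol.
n(HBr) in the aliquot = 0.001886 mol.
[diluted HBr] = 0.001886 / 0.02469 = 0.07639 M.
Dilution factor = 200.0/19.48 = 10.27, so [stock] = 0.07639 x 10.27 = 0.784 M.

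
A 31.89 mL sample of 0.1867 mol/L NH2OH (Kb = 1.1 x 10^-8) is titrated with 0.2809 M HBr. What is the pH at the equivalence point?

n(NH2OH) = 0.1867 x 0.03189 = 0.005954 mol; V(HBr) at equivalence = 0.005954/0.2809 = 0.02120 L.
At equivalence the base is fully converted to NH3OH+; total volume = 0.05309 L, so [NH3OH+] = 0.005954/0.05309 = 0.1122 M.
Ka(NH3OH+) = Kw/Kb = 1.0e-14 / 1.1 x 10^-8 = 9.09e-7.
[H^+] = sqrt(Ka x [NH3OH+]) = sqrt(9.09e-7 x 0.1122) = 0.000319 M.
pH = -log(0.000319) = 3.50.

3.50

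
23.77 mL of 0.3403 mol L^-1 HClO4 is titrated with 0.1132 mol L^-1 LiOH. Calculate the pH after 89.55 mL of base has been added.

n(acid) = 0.3403 x 0.02377 = 0.008089 mol; n(LiOH) added = 0.1132 x 0.08955 = 0.01014 mol.
Base is in excess by 0.01014 - 0.008089 = 0.002048 mol in a total volume of 0.1133 L.
[OH^-] = 0.002048/0.1133 = 0.01807 M, so pOH = 1.74 and pH = 14.00 - 1.74 = 12.26.

12.26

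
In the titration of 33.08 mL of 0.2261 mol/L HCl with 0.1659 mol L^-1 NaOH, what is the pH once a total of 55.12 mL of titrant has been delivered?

n(acid) = 0.2261 x 0.03308 = 0.007479 mol; n(NaOH) added = 0.1659 x 0.05512 = 0.009144 mol.
Base is in excess by 0.009144 - 0.007479 = 0.001665 mol in a total volume of 0.08820 L.
[OH^-] = 0.001665/0.08820 = 0.01888 M, so pOH = 1.72 and pH = 14.00 - 1.72 = 12.28.

12.28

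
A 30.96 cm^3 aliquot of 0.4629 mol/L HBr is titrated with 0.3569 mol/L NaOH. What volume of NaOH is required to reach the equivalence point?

40.2 mL

n(HBr) = 0.4629 mol/L x 0.03096 L = 0.01433 mol.
At equivalence n(NaOH) = n(HBr) = 0.01433 mol.
V(NaOH) = 0.01433 / 0.3569 = 0.04016 L = 40.2 mL.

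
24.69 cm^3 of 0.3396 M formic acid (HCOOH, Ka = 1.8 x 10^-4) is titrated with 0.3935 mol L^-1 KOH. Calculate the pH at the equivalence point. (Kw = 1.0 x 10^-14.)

n(HCOOH) = 0.3396 x 0.02469 = 0.008385 mol; V(KOH) at equivalence = 0.008385/0.3935 = 0.02131 L.
At equivalence all the acid is converted to HCOO-; total volume = 0.02469 + 0.02131 = 0.04600 L, so [HCOO-] = 0.008385/0.04600 = 0.1823 M.
Kb = Kw/Ka = 1.0e-14 / 1.8 x 10^-4 = 5.56e-11.
[OH^-] = sqrt(Kb x [HCOO-]) = sqrt(5.56e-11 x 0.1823) = 3.18e-6 M.
pOH = 5.50, so pH = 14.00 - 5.50 = 8.50.

8.50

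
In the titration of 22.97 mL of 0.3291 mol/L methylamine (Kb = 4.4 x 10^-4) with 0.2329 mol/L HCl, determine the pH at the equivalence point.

5.75

n(CH3NH2) = 0.3291 x 0.02297 = 0.007559 mol; V(HCl) at equivalence = 0.007559/0.2329 = 0.03246 L.
At equivalence the base is fully converted to CH3NH3+; total volume = 0.05543 L, so [CH3NH3+] = 0.007559/0.05543 = 0.1364 M.
Ka(CH3NH3+) = Kw/Kb = 1.0e-14 / 4.4 x 10^-4 = 2.27e-11.
[H^+] = sqrt(Ka x [CH3NH3+]) = sqrt(2.27e-11 x 0.1364) = 1.76e-6 M.
pH = -log(1.76e-6) = 5.75.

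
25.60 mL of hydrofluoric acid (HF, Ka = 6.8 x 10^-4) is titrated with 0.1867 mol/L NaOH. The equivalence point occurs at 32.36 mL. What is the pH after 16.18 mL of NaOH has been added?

3.17

16.18 mL is exactly half the equivalence volume (32.36/2), i.e. the half-equivalence point.
There, n(HA) = n(A^-), so pH = pKa = -log(6.8 x 10^-4) = 3.17.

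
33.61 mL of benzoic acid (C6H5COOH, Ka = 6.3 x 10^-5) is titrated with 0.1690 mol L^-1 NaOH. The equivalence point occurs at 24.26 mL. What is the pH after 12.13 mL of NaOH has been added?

4.20

12.13 mL is exactly half the equivalence volume (24.26/2), i.e. the half-equivalence point.
There, n(HA) = n(A^-), so pH = pKa = -log(6.3 x 10^-5) = 4.20.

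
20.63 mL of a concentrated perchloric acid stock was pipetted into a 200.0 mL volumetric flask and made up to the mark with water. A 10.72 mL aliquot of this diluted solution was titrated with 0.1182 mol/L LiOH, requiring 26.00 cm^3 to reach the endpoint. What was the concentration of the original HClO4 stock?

n(LiOH) = 0.1182 x 0.02600 = 0.003073 mol.
n(HClO4) in the aliquot = 0.003073 mol.
[diluted HClO4] = 0.003073 / 0.01072 = 0.2867 M.
Dilution factor = 200.0/20.63 = 9.695, so [stock] = 0.2867 x 9.695 = 2.78 M.

2.78 M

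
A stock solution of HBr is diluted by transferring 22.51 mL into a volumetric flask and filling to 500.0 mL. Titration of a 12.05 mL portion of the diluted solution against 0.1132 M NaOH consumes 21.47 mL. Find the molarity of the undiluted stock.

n(NaOH) = 0.1132 x 0.02147 = 0.002430 mol.
n(HBr) in the aliquot = 0.002430 mol.
[diluted HBr] = 0.002430 / 0.01205 = 0.2017 M.
Dilution factor = 500.0/22.51 = 22.21, so [stock] = 0.2017 x 22.21 = 4.48 M.

4.48 M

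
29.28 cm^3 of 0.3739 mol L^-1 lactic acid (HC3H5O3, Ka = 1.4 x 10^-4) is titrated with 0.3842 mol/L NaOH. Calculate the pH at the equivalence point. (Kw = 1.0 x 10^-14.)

n(HC3H5O3) = 0.3739 x 0.02928 = 0.01095 mol; V(NaOH) at equivalence = 0.01095/0.3842 = 0.02850 L.
At equivalence all the acid is converted to C3H5O3-; total volume = 0.02928 + 0.02850 = 0.05778 L, so [C3H5O3-] = 0.01095/0.05778 = 0.1895 M.
Kb = Kw/Ka = 1.0e-14 / 1.4 x 10^-4 = 7.14e-11.
[OH^-] = sqrt(Kb x [C3H5O3-]) = sqrt(7.14e-11 x 0.1895) = 3.68e-6 M.
pOH = 5.43, so pH = 14.00 - 5.43 = 8.57.

8.57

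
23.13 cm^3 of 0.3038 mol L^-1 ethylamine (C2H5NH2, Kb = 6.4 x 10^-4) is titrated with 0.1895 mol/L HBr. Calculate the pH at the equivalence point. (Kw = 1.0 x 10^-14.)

n(C2H5NH2) = 0.3038 x 0.02313 = 0.007027 mol; V(HBr) at equivalence = 0.007027/0.1895 = 0.03708 L.
At equivalence the base is fully converted to C2H5NH3+; total volume = 0.06021 L, so [C2H5NH3+] = 0.007027/0.06021 = 0.1167 M.
Ka(C2H5NH3+) = Kw/Kb = 1.0e-14 / 6.4 x 10^-4 = 1.56e-11.
[H^+] = sqrt(Ka x [C2H5NH3+]) = sqrt(1.56e-11 x 0.1167) = 1.35e-6 M.
pH = -log(1.35e-6) = 5.87.

5.87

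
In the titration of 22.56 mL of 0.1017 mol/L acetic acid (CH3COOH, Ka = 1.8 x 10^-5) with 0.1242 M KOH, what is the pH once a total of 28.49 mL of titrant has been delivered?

n(acid) = 0.1017 x 0.02256 = 0.002294 mol; n(KOH) added = 0.1242 x 0.02849 = 0.003538 mol.
Base is in excess by 0.003538 - 0.002294 = 0.001244 mol in a total volume of 0.05105 L.
[OH^-] = 0.001244/0.05105 = 0.02437 M, so pOH = 1.61 and pH = 14.00 - 1.61 = 12.39.

12.39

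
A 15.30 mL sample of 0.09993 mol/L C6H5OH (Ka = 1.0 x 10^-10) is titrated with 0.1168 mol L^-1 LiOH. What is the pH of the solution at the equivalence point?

11.37

n(C6H5OH) = 0.09993 x 0.01530 = 0.001529 mol; V(LiOH) at equivalence = 0.001529/0.1168 = 0.01309 L.
At equivalence all the acid is converted to C6H5O-; total volume = 0.01530 + 0.01309 = 0.02839 L, so [C6H5O-] = 0.001529/0.02839 = 0.05385 M.
Kb = Kw/Ka = 1.0e-14 / 1.0 x 10^-10 = 0.000100.
[OH^-] = sqrt(Kb x [C6H5O-]) = sqrt(0.000100 x 0.05385) = 0.00232 M.
pOH = 2.63, so pH = 14.00 - 2.63 = 11.37.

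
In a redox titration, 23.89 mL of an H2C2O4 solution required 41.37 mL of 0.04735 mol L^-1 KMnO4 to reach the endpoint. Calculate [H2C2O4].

0.205 M

n(KMnO4) = 0.04735 x 0.04137 = 0.001959 mol.
From the balanced equation, 2 mol KMnO4 reacts with 5 mol H2C2O4, so n(H2C2O4) = 0.001959 x 5/2 = 0.004897 mol.
[H2C2O4] = 0.004897 / 0.02389 L = 0.205 M.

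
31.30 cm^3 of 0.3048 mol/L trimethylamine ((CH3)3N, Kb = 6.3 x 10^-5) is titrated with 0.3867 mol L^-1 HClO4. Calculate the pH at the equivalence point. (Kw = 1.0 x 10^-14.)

5.28

n((CH3)3N) = 0.3048 x 0.03130 = 0.009540 mol; V(HClO4) at equivalence = 0.009540/0.3867 = 0.02467 L.
At equivalence the base is fully converted to (CH3)3NH+; total volume = 0.05597 L, so [(CH3)3NH+] = 0.009540/0.05597 = 0.1704 M.
Ka((CH3)3NH+) = Kw/Kb = 1.0e-14 / 6.3 x 10^-5 = 1.59e-10.
[H^+] = sqrt(Ka x [(CH3)3NH+]) = sqrt(1.59e-10 x 0.1704) = 5.20e-6 M.
pH = -log(5.20e-6) = 5.28.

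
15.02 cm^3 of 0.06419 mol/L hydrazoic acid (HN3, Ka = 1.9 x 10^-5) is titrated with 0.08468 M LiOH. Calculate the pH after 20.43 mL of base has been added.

12.33

n(acid) = 0.06419 x 0.01502 = 0.0009641 mol; n(LiOH) added = 0.08468 x 0.02043 = 0.001730 mol.
Base is in excess by 0.001730 - 0.0009641 = 0.0007659 mol in a total volume of 0.03545 L.
[OH^-] = 0.0007659/0.03545 = 0.02160 M, so pOH = 1.67 and pH = 14.00 - 1.67 = 12.33.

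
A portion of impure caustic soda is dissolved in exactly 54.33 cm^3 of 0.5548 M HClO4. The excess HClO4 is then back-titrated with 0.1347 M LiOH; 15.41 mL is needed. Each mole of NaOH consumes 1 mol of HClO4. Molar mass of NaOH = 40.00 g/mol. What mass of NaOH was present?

1.12 g

Total n(HClO4) added = 0.5548 x 0.05433 = 0.03014 mol.
n(LiOH) used = 0.1347 x 0.01541 = 0.002076 mol, which equals the excess n(HClO4).
So n(HClO4) consumed by the sample = 0.03014 - 0.002076 = 0.02807 mol.
n(NaOH) = 0.02807 / 1 = 0.02807 mol.
mass = 0.02807 mol x 40.00 g/mol = 1.12 g.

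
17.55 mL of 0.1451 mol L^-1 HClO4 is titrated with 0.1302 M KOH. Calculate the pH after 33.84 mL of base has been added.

n(acid) = 0.1451 x 0.01755 = 0.002547 mol; n(KOH) added = 0.1302 x 0.03384 = 0.004406 mol.
Base is in excess by 0.004406 - 0.002547 = 0.001859 mol in a total volume of 0.05139 L.
[OH^-] = 0.001859/0.05139 = 0.03618 M, so pOH = 1.44 and pH = 14.00 - 1.44 = 12.56.

12.56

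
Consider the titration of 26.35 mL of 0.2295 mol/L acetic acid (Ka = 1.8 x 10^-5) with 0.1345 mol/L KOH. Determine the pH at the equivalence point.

8.84

n(CH3COOH) = 0.2295 x 0.02635 = 0.006047 mol; V(KOH) at equivalence = 0.006047/0.1345 = 0.04496 L.
At equivalence all the acid is converted to CH3COO-; total volume = 0.02635 + 0.04496 = 0.07131 L, so [CH3COO-] = 0.006047/0.07131 = 0.08480 M.
Kb = Kw/Ka = 1.0e-14 / 1.8 x 10^-5 = 5.56e-10.
[OH^-] = sqrt(Kb x [CH3COO-]) = sqrt(5.56e-10 x 0.08480) = 6.86e-6 M.
pOH = 5.16, so pH = 14.00 - 5.16 = 8.84.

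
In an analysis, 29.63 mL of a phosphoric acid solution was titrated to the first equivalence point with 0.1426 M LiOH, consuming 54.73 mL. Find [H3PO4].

0.263 M

n(LiOH) = 0.1426 x 0.05473 = 0.007804 mol.
At the first equivalence point, 1 mol OH^- react per mol H3PO4, so n(H3PO4) = 0.007804 / 1 = 0.007804 mol.
[H3PO4] = 0.007804 / 0.02963 L = 0.263 M.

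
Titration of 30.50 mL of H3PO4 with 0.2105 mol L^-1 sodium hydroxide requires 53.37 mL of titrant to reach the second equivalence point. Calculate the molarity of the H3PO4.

0.184 M

n(NaOH) = 0.2105 x 0.05337 = 0.01123 mol.
At the second equivalence point, 2 mol OH^- react per mol H3PO4, so n(H3PO4) = 0.01123 / 2 = 0.005617 mol.
[H3PO4] = 0.005617 / 0.03050 L = 0.184 M.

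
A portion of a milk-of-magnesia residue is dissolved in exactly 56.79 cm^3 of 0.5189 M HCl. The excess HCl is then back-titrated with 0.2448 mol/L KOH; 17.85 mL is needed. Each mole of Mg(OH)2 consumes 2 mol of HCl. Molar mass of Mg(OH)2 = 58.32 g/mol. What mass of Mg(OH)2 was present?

0.732 g

Total n(HCl) added = 0.5189 x 0.05679 = 0.02947 mol.
n(KOH) used = 0.2448 x 0.01785 = 0.004370 mol, which equals the excess n(HCl).
So n(HCl) consumed by the sample = 0.02947 - 0.004370 = 0.02510 mol.
n(Mg(OH)2) = 0.02510 / 2 = 0.01255 mol.
mass = 0.01255 mol x 58.32 g/mol = 0.732 g.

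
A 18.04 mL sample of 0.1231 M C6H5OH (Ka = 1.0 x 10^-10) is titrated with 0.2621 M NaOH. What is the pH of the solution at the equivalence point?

n(C6H5OH) = 0.1231 x 0.01804 = 0.002221 mol; V(NaOH) at equivalence = 0.002221/0.2621 = 0.008473 L.
At equivalence all the acid is converted to C6H5O-; total volume = 0.01804 + 0.008473 = 0.02651 L, so [C6H5O-] = 0.002221/0.02651 = 0.08376 M.
Kb = Kw/Ka = 1.0e-14 / 1.0 x 10^-10 = 0.000100.
[OH^-] = sqrt(Kb x [C6H5O-]) = sqrt(0.000100 x 0.08376) = 0.00289 M.
pOH = 2.54, so pH = 14.00 - 2.54 = 11.46.

11.46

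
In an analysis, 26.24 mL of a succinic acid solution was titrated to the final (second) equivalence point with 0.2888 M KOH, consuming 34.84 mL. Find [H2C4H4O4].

n(KOH) = 0.2888 x 0.03484 = 0.01006 mol.
At the final (second) equivalence point, 2 mol OH^- react per mol H2C4H4O4, so n(H2C4H4O4) = 0.01006 / 2 = 0.005031 mol.
[H2C4H4O4] = 0.005031 / 0.02624 L = 0.192 M.

0.192 M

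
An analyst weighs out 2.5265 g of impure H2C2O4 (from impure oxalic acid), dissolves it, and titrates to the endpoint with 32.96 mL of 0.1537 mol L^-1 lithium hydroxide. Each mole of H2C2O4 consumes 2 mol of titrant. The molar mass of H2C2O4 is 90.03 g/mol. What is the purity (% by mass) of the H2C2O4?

9.03%

n(LiOH) = 0.1537 x 0.03296 = 0.005066 mol.
n(H2C2O4) = 0.005066 / 2 = 0.002533 mol.
mass of H2C2O4 = 0.002533 x 90.03 = 0.2280 g.
% purity = 0.2280 / 2.5265 x 100 = 9.03%.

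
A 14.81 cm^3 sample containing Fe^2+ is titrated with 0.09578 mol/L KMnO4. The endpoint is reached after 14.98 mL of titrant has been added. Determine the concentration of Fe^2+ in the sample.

0.484 M

n(KMnO4) = 0.09578 x 0.01498 = 0.001435 mol.
From the balanced equation, 1 mol KMnO4 reacts with 5 mol Fe^2+, so n(Fe^2+) = 0.001435 x 5/1 = 0.007174 mol.
[Fe^2+] = 0.007174 / 0.01481 L = 0.484 M.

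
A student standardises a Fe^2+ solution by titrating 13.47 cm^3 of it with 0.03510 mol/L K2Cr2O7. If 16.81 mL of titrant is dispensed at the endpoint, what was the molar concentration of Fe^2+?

0.263 M

n(K2Cr2O7) = 0.03510 x 0.01681 = 0.0005900 mol.
From the balanced equation, 1 mol K2Cr2O7 reacts with 6 mol Fe^2+, so n(Fe^2+) = 0.0005900 x 6/1 = 0.003540 mol.
[Fe^2+] = 0.003540 / 0.01347 L = 0.263 M.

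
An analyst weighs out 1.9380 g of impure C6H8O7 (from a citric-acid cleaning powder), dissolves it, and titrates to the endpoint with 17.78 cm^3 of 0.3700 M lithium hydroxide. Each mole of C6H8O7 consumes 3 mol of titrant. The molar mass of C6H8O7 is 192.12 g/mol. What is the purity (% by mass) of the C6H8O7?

21.7%

n(LiOH) = 0.3700 x 0.01778 = 0.006579 mol.
n(C6H8O7) = 0.006579 / 3 = 0.002193 mol.
mass of C6H8O7 = 0.002193 x 192.12 = 0.4213 g.
% purity = 0.4213 / 1.9380 x 100 = 21.7%.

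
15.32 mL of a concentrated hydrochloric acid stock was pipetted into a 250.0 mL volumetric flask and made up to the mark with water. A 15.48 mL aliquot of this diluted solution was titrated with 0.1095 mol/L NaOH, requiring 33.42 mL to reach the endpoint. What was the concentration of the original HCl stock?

n(NaOH) = 0.1095 x 0.03342 = 0.003659 mol.
n(HCl) in the aliquot = 0.003659 mol.
[diluted HCl] = 0.003659 / 0.01548 = 0.2364 M.
Dilution factor = 250.0/15.32 = 16.32, so [stock] = 0.2364 x 16.32 = 3.86 M.

3.86 M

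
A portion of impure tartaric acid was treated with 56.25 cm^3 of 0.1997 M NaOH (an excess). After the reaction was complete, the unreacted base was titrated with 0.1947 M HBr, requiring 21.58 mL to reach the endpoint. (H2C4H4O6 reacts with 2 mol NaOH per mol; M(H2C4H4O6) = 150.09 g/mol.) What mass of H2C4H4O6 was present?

Total n(NaOH) added = 0.1997 x 0.05625 = 0.01123 mol.
n(HBr) used = 0.1947 x 0.02158 = 0.004202 mol, which equals the excess n(NaOH).
So n(NaOH) consumed by the sample = 0.01123 - 0.004202 = 0.007031 mol.
n(H2C4H4O6) = 0.007031 / 2 = 0.003516 mol.
mass = 0.003516 mol x 150.09 g/mol = 0.528 g.

0.528 g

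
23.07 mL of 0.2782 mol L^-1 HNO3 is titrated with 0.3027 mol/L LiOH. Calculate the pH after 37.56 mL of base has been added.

12.91

n(acid) = 0.2782 x 0.02307 = 0.006418 mol; n(LiOH) added = 0.3027 x 0.03756 = 0.01137 mol.
Base is in excess by 0.01137 - 0.006418 = 0.004951 mol in a total volume of 0.06063 L.
[OH^-] = 0.004951/0.06063 = 0.08166 M, so pOH = 1.09 and pH = 14.00 - 1.09 = 12.91.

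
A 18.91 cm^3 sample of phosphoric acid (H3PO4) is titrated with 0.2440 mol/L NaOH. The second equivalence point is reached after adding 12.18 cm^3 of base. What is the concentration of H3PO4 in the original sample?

n(NaOH) = 0.2440 x 0.01218 = 0.002972 mol.
At the second equivalence point, 2 mol OH^- react per mol H3PO4, so n(H3PO4) = 0.002972 / 2 = 0.001486 mol.
[H3PO4] = 0.001486 / 0.01891 L = 0.0786 M.

0.0786 M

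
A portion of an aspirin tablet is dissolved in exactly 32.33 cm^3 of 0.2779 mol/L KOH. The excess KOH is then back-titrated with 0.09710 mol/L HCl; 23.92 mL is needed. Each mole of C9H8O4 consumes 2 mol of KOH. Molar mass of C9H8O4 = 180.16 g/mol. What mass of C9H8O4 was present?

Total n(KOH) added = 0.2779 x 0.03233 = 0.008985 mol.
n(HCl) used = 0.09710 x 0.02392 = 0.002323 mol, which equals the excess n(KOH).
So n(KOH) consumed by the sample = 0.008985 - 0.002323 = 0.006662 mol.
n(C9H8O4) = 0.006662 / 2 = 0.003331 mol.
mass = 0.003331 mol x 180.16 g/mol = 0.600 g.

0.600 g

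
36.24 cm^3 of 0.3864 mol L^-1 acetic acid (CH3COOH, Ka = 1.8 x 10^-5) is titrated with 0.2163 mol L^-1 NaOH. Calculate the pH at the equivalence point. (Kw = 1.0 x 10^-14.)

n(CH3COOH) = 0.3864 x 0.03624 = 0.01400 mol; V(NaOH) at equivalence = 0.01400/0.2163 = 0.06474 L.
At equivalence all the acid is converted to CH3COO-; total volume = 0.03624 + 0.06474 = 0.1010 L, so [CH3COO-] = 0.01400/0.1010 = 0.1387 M.
Kb = Kw/Ka = 1.0e-14 / 1.8 x 10^-5 = 5.56e-10.
[OH^-] = sqrt(Kb x [CH3COO-]) = sqrt(5.56e-10 x 0.1387) = 8.78e-6 M.
pOH = 5.06, so pH = 14.00 - 5.06 = 8.94.

8.94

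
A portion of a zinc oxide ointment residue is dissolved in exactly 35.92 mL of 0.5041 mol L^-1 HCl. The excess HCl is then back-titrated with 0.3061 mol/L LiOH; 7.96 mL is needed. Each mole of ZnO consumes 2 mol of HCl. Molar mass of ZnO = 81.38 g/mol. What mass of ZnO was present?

0.638 g

Total n(HCl) added = 0.5041 x 0.03592 = 0.01811 mol.
n(LiOH) used = 0.3061 x 0.007960 = 0.002437 mol, which equals the excess n(HCl).
So n(HCl) consumed by the sample = 0.01811 - 0.002437 = 0.01567 mol.
n(ZnO) = 0.01567 / 2 = 0.007835 mol.
mass = 0.007835 mol x 81.38 g/mol = 0.638 g.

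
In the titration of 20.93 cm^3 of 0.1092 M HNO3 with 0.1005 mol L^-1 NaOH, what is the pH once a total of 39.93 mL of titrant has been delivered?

n(acid) = 0.1092 x 0.02093 = 0.002286 mol; n(NaOH) added = 0.1005 x 0.03993 = 0.004013 mol.
Base is in excess by 0.004013 - 0.002286 = 0.001727 mol in a total volume of 0.06086 L.
[OH^-] = 0.001727/0.06086 = 0.02838 M, so pOH = 1.55 and pH = 14.00 - 1.55 = 12.45.

12.45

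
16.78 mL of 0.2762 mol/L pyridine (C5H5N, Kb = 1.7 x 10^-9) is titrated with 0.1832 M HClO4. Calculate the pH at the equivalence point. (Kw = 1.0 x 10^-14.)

3.09

n(C5H5N) = 0.2762 x 0.01678 = 0.004635 mol; V(HClO4) at equivalence = 0.004635/0.1832 = 0.02530 L.
At equivalence the base is fully converted to C5H5NH+; total volume = 0.04208 L, so [C5H5NH+] = 0.004635/0.04208 = 0.1101 M.
Ka(C5H5NH+) = Kw/Kb = 1.0e-14 / 1.7 x 10^-9 = 5.88e-6.
[H^+] = sqrt(Ka x [C5H5NH+]) = sqrt(5.88e-6 x 0.1101) = 0.000805 M.
pH = -log(0.000805) = 3.09.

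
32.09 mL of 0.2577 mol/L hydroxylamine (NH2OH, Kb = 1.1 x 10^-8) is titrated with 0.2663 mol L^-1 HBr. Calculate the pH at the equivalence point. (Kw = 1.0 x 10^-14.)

3.46

n(NH2OH) = 0.2577 x 0.03209 = 0.008270 mol; V(HBr) at equivalence = 0.008270/0.2663 = 0.03105 L.
At equivalence the base is fully converted to NH3OH+; total volume = 0.06314 L, so [NH3OH+] = 0.008270/0.06314 = 0.1310 M.
Ka(NH3OH+) = Kw/Kb = 1.0e-14 / 1.1 x 10^-8 = 9.09e-7.
[H^+] = sqrt(Ka x [NH3OH+]) = sqrt(9.09e-7 x 0.1310) = 0.000345 M.
pH = -log(0.000345) = 3.46.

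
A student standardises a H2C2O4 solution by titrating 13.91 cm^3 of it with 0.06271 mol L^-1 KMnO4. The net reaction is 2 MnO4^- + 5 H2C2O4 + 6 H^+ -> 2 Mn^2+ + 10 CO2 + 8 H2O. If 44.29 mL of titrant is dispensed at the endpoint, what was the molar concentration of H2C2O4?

0.499 M

n(KMnO4) = 0.06271 x 0.04429 = 0.002777 mol.
From the balanced equation, 2 mol KMnO4 reacts with 5 mol H2C2O4, so n(H2C2O4) = 0.002777 x 5/2 = 0.006944 mol.
[H2C2O4] = 0.006944 / 0.01391 L = 0.499 M.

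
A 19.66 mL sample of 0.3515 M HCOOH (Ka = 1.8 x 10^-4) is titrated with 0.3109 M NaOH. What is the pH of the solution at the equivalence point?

8.48

n(HCOOH) = 0.3515 x 0.01966 = 0.006910 mol; V(NaOH) at equivalence = 0.006910/0.3109 = 0.02223 L.
At equivalence all the acid is converted to HCOO-; total volume = 0.01966 + 0.02223 = 0.04189 L, so [HCOO-] = 0.006910/0.04189 = 0.1650 M.
Kb = Kw/Ka = 1.0e-14 / 1.8 x 10^-4 = 5.56e-11.
[OH^-] = sqrt(Kb x [HCOO-]) = sqrt(5.56e-11 x 0.1650) = 3.03e-6 M.
pOH = 5.52, so pH = 14.00 - 5.52 = 8.48.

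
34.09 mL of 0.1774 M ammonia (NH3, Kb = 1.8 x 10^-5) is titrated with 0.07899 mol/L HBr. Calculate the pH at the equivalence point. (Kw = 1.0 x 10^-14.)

5.26

n(NH3) = 0.1774 x 0.03409 = 0.006048 mol; V(HBr) at equivalence = 0.006048/0.07899 = 0.07656 L.
At equivalence the base is fully converted to NH4+; total volume = 0.1107 L, so [NH4+] = 0.006048/0.1107 = 0.05465 M.
Ka(NH4+) = Kw/Kb = 1.0e-14 / 1.8 x 10^-5 = 5.56e-10.
[H^+] = sqrt(Ka x [NH4+]) = sqrt(5.56e-10 x 0.05465) = 5.51e-6 M.
pH = -log(5.51e-6) = 5.26.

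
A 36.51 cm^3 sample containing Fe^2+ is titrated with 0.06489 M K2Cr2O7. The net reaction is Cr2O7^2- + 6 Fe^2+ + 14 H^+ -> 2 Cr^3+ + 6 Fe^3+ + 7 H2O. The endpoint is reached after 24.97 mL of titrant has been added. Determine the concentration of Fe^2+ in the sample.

0.266 M

n(K2Cr2O7) = 0.06489 x 0.02497 = 0.001620 mol.
From the balanced equation, 1 mol K2Cr2O7 reacts with 6 mol Fe^2+, so n(Fe^2+) = 0.001620 x 6/1 = 0.009722 mol.
[Fe^2+] = 0.009722 / 0.03651 L = 0.266 M.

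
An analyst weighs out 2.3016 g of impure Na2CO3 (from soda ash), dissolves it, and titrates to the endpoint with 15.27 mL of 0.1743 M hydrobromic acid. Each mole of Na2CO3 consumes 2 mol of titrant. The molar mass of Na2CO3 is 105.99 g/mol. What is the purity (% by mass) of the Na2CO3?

6.13%

n(HBr) = 0.1743 x 0.01527 = 0.002662 mol.
n(Na2CO3) = 0.002662 / 2 = 0.001331 mol.
mass of Na2CO3 = 0.001331 x 105.99 = 0.1410 g.
% purity = 0.1410 / 2.3016 x 100 = 6.13%.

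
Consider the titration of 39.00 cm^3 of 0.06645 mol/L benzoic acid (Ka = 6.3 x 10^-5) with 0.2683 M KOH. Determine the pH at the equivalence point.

8.46

n(C6H5COOH) = 0.06645 x 0.03900 = 0.002592 mol; V(KOH) at equivalence = 0.002592/0.2683 = 0.009659 L.
At equivalence all the acid is converted to C6H5COO-; total volume = 0.03900 + 0.009659 = 0.04866 L, so [C6H5COO-] = 0.002592/0.04866 = 0.05326 M.
Kb = Kw/Ka = 1.0e-14 / 6.3 x 10^-5 = 1.59e-10.
[OH^-] = sqrt(Kb x [C6H5COO-]) = sqrt(1.59e-10 x 0.05326) = 2.91e-6 M.
pOH = 5.54, so pH = 14.00 - 5.54 = 8.46.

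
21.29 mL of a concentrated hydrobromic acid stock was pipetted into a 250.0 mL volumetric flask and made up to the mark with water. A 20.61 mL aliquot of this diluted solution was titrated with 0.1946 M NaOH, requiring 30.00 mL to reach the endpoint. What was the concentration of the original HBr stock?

3.33 M

n(NaOH) = 0.1946 x 0.03000 = 0.005838 mol.
n(HBr) in the aliquot = 0.005838 mol.
[diluted HBr] = 0.005838 / 0.02061 = 0.2833 M.
Dilution factor = 250.0/21.29 = 11.74, so [stock] = 0.2833 x 11.74 = 3.33 M.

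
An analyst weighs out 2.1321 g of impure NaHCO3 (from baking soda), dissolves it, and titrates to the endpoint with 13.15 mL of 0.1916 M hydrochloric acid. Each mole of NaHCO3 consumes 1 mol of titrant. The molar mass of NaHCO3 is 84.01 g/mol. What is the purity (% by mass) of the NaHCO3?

9.93%

n(HCl) = 0.1916 x 0.01315 = 0.002520 mol.
n(NaHCO3) = 0.002520 / 1 = 0.002520 mol.
mass of NaHCO3 = 0.002520 x 84.01 = 0.2117 g.
% purity = 0.2117 / 2.1321 x 100 = 9.93%.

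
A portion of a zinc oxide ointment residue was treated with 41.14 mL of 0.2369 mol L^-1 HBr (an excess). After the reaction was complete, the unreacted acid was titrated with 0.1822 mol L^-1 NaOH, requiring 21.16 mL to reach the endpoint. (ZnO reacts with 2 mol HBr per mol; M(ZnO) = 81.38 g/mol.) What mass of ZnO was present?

Total n(HBr) added = 0.2369 x 0.04114 = 0.009746 mol.
n(NaOH) used = 0.1822 x 0.02116 = 0.003855 mol, which equals the excess n(HBr).
So n(HBr) consumed by the sample = 0.009746 - 0.003855 = 0.005891 mol.
n(ZnO) = 0.005891 / 2 = 0.002945 mol.
mass = 0.002945 mol x 81.38 g/mol = 0.240 g.

0.240 g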